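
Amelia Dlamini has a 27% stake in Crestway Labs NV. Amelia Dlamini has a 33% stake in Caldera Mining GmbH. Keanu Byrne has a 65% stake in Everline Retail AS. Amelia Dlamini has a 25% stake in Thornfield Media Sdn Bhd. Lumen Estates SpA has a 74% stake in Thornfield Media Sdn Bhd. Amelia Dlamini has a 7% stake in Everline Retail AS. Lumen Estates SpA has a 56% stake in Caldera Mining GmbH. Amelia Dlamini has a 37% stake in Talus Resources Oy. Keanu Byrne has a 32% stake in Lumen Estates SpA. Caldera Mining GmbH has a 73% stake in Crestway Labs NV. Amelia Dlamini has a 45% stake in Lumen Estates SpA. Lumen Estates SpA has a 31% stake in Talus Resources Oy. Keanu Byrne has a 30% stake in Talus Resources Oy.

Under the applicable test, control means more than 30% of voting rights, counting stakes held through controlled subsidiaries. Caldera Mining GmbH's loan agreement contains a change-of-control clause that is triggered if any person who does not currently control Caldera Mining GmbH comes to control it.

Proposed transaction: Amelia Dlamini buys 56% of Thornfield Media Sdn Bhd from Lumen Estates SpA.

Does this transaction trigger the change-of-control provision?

No

The purchase adds only to Amelia's holdings (Lumen's stake shrinks), so Amelia is the only person who could newly come to control Caldera.
Amelia holds 45% of Lumen, so Amelia controls Lumen.
Amelia and Lumen together hold 33% + 56% = 89% of Caldera, so Amelia controls Caldera.
So Amelia already controls Caldera before the transaction.
After the purchase, Amelia's direct stake in Thornfield rises to 25% + 56% = 81%, and Lumen's stake falls to 18%.
Amelia controlled Caldera already, so this is not a new person acquiring control; every other person's position is unchanged or reduced.
No new person acquires control, so the clause is not triggered.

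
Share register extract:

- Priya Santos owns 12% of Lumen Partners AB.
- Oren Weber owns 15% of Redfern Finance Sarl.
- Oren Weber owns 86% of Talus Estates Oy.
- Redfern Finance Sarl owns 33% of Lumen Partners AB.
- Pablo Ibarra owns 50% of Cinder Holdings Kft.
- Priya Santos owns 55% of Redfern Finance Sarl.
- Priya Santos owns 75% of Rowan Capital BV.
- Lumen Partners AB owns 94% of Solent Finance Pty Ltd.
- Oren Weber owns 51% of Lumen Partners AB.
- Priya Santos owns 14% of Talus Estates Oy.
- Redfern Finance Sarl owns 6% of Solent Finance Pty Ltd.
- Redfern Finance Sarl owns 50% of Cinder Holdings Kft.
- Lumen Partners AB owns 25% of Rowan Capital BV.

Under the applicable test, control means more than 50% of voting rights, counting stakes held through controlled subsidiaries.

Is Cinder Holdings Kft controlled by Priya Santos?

Priya holds 55% of Redfern, so Priya controls Redfern.
Priya holds 75% of Rowan, so Priya controls Rowan.
In Cinder, Priya's side holds only 50%, not > 50%.
So Priya does not control Cinder.

No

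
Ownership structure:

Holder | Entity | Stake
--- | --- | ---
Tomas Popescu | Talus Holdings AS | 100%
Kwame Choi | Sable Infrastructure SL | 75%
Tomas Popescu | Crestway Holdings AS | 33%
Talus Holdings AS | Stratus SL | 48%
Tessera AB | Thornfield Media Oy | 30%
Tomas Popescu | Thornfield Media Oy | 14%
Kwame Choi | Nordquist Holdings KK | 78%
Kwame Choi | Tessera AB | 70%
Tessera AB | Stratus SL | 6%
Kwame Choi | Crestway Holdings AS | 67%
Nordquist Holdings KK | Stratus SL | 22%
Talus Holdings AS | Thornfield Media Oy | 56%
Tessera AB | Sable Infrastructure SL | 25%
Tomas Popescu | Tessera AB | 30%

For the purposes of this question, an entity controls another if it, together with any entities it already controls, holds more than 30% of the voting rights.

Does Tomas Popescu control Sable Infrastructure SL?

Tomas holds 100% of Talus, so Tomas controls Talus.
Talus holds 48% of Stratus, so Tomas controls Stratus.
Tomas and Talus together hold 14% + 56% = 70% of Thornfield, so Tomas controls Thornfield.
Tomas holds 33% of Crestway, so Tomas controls Crestway.
Neither Tomas nor any entity Tomas controls holds any voting interest in Sable.
So Tomas does not control Sable.

No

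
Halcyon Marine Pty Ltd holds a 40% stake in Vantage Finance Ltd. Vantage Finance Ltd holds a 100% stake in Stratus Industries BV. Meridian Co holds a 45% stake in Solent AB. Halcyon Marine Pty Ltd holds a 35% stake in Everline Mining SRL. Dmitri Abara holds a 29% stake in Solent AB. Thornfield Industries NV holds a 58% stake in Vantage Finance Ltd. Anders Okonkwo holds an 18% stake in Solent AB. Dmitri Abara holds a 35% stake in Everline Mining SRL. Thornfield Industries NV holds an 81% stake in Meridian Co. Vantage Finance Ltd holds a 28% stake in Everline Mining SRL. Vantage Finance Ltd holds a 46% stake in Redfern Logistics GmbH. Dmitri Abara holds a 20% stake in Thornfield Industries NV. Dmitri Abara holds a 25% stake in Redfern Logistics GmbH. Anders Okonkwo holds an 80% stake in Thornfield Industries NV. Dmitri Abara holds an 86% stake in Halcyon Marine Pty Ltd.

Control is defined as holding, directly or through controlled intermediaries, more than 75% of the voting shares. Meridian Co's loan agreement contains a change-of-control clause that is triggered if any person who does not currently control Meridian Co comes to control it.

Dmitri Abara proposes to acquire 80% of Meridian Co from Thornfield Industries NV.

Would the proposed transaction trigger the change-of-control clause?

Yes

The purchase adds only to Dmitri's holdings (Thornfield's stake shrinks), so Dmitri is the only person who could newly come to control Meridian.
Dmitri holds 86% of Halcyon, so Dmitri controls Halcyon.
Neither Dmitri nor any entity Dmitri controls holds any voting interest in Meridian.
So before the transaction, Dmitri does not control Meridian.
After the purchase, Dmitri holds 80% of Meridian directly, and Thornfield's stake falls to 1%.
Dmitri holds 80% of Meridian, so Dmitri controls Meridian.
Dmitri did not control Meridian before and does after, so the clause is triggered.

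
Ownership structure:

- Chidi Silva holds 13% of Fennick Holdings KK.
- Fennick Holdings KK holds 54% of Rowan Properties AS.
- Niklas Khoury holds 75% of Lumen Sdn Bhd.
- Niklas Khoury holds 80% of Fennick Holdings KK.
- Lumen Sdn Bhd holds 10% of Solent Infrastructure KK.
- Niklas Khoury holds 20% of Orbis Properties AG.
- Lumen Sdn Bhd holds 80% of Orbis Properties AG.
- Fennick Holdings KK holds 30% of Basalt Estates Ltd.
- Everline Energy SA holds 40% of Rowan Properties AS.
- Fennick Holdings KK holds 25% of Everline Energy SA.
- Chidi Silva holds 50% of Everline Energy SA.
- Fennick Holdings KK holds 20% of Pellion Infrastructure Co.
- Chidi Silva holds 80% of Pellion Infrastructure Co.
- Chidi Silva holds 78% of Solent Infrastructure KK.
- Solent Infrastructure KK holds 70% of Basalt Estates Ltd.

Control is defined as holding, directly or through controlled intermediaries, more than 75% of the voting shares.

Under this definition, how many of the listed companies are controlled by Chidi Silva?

Chidi holds 80% of Pellion, so Chidi controls Pellion.
Chidi holds 78% of Solent, so Chidi controls Solent.
No other company's threshold is met.
Chidi controls 2 companies.

2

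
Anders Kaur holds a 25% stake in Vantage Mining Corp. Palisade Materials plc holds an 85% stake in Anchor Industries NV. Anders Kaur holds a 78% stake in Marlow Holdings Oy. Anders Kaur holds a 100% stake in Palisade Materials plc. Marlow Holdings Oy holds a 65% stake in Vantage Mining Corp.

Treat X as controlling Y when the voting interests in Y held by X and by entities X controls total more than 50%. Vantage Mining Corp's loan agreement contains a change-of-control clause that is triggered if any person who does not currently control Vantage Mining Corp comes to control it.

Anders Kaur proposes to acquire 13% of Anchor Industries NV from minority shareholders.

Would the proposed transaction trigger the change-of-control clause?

No

The purchase changes only Anders's holdings, so Anders is the only person who could newly come to control Vantage.
Anders holds 78% of Marlow, so Anders controls Marlow.
Marlow and Anders together hold 65% + 25% = 90% of Vantage, so Anders controls Vantage.
So Anders already controls Vantage before the transaction.
After the purchase, Anders holds 13% of Anchor directly.
Anders controlled Vantage already, so this is not a new person acquiring control; every other person's position is unchanged or reduced.
No new person acquires control, so the clause is not triggered.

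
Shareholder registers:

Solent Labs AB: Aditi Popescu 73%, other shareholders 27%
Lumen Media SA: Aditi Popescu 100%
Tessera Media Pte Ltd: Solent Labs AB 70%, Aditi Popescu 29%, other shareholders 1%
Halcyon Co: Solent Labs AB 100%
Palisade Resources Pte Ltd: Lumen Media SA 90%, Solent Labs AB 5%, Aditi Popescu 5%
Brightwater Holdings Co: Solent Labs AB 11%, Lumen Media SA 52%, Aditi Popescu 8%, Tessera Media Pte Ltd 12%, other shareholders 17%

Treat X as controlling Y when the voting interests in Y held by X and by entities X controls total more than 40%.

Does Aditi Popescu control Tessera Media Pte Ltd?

Aditi holds 73% of Solent, so Aditi controls Solent.
Solent and Aditi together hold 70% + 29% = 99% of Tessera, so Aditi controls Tessera.

Yes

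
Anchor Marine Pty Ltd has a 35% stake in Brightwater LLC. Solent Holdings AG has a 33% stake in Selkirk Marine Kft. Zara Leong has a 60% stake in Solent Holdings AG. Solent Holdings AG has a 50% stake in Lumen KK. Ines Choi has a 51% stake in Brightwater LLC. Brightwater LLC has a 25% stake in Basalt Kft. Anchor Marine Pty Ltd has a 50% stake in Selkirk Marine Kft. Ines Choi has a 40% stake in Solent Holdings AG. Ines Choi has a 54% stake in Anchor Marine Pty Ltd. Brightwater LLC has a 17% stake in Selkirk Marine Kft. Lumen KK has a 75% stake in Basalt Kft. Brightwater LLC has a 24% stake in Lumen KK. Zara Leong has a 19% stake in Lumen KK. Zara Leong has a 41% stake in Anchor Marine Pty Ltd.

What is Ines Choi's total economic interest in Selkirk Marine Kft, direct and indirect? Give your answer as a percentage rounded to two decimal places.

52.08%

Ines reaches Selkirk along 4 paths.
Via Brightwater: 51% × 17% = 8.67%.
Via Anchor → Brightwater: 54% × 35% × 17% = 3.213%.
Via Anchor: 54% × 50% = 27%.
Via Solent: 40% × 33% = 13.2%.
Total: 8.67% + 3.213% + 27% + 13.2% = 52.083%.
Rounded: 52.08%.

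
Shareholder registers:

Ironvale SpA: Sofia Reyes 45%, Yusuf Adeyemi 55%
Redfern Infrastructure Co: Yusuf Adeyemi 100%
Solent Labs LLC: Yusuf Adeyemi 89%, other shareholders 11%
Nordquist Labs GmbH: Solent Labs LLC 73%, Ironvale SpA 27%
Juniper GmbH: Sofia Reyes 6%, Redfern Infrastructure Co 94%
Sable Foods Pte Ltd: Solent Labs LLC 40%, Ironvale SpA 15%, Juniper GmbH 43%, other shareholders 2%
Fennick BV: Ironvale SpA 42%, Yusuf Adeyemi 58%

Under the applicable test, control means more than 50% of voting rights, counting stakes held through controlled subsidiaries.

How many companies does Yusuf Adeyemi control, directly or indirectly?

Yusuf holds 55% of Ironvale, so Yusuf controls Ironvale.
Yusuf holds 100% of Redfern, so Yusuf controls Redfern.
Yusuf holds 89% of Solent, so Yusuf controls Solent.
Solent and Ironvale together hold 73% + 27% = 100% of Nordquist, so Yusuf controls Nordquist.
Redfern holds 94% of Juniper, so Yusuf controls Juniper.
Solent and Ironvale and Juniper together hold 40% + 15% + 43% = 98% of Sable, so Yusuf controls Sable.
Ironvale and Yusuf together hold 42% + 58% = 100% of Fennick, so Yusuf controls Fennick.
Yusuf controls 7 companies.

7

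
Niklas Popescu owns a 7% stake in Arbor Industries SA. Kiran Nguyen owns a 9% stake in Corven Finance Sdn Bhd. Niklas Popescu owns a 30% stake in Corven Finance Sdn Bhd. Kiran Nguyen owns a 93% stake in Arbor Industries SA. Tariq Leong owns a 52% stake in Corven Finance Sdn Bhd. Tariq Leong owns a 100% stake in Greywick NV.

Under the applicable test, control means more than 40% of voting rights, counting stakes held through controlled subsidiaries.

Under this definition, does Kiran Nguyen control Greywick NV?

Kiran holds 93% of Arbor, so Kiran controls Arbor.
Neither Kiran nor any entity Kiran controls holds any voting interest in Greywick.
So Kiran does not control Greywick.

No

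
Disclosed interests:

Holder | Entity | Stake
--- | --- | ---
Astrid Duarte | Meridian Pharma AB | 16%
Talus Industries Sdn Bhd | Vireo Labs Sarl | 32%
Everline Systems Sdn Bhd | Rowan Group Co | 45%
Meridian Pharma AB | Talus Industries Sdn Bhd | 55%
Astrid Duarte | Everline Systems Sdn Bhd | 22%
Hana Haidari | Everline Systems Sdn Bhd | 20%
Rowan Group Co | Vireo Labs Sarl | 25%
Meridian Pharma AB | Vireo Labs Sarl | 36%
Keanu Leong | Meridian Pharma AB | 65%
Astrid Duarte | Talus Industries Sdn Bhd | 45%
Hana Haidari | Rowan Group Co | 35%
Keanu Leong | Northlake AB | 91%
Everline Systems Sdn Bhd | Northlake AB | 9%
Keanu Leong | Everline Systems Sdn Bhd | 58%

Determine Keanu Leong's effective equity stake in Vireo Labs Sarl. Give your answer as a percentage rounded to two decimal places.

41.37%

Keanu reaches Vireo along 3 paths.
Via Everline → Rowan: 58% × 45% × 25% = 6.525%.
Via Meridian → Talus: 65% × 55% × 32% = 11.44%.
Via Meridian: 65% × 36% = 23.4%.
Total: 6.525% + 11.44% + 23.4% = 41.365%.
Rounded: 41.37%.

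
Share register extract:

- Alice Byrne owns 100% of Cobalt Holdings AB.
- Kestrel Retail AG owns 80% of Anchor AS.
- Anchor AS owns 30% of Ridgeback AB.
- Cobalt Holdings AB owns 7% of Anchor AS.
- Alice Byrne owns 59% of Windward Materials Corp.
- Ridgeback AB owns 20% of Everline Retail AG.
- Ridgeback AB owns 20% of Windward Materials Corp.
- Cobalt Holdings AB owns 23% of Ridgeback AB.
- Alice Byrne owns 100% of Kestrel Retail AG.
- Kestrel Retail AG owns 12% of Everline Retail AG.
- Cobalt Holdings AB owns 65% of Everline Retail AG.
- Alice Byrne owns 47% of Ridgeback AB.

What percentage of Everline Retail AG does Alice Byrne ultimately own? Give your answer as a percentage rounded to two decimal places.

Alice reaches Everline along 6 paths.
Via Cobalt → Ridgeback: 100% × 23% × 20% = 4.6%.
Via Kestrel → Anchor → Ridgeback: 100% × 80% × 30% × 20% = 4.8%.
Via Cobalt → Anchor → Ridgeback: 100% × 7% × 30% × 20% = 0.42%.
Via Ridgeback: 47% × 20% = 9.4%.
Via Cobalt: 100% × 65% = 65%.
Via Kestrel: 100% × 12% = 12%.
Total: 4.6% + 4.8% + 0.42% + 9.4% + 65% + 12% = 96.22%.

96.22%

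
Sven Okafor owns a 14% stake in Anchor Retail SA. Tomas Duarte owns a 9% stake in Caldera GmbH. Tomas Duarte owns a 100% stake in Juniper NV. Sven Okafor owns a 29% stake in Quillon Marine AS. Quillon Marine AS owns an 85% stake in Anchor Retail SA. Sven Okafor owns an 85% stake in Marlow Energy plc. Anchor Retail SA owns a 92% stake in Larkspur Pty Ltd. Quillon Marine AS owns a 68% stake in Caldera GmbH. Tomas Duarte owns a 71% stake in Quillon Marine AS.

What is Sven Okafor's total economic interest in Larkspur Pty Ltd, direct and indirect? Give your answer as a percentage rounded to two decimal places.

35.56%

Sven reaches Larkspur along 2 paths.
Via Quillon → Anchor: 29% × 85% × 92% = 22.678%.
Via Anchor: 14% × 92% = 12.88%.
Total: 22.678% + 12.88% = 35.558%.
Rounded: 35.56%.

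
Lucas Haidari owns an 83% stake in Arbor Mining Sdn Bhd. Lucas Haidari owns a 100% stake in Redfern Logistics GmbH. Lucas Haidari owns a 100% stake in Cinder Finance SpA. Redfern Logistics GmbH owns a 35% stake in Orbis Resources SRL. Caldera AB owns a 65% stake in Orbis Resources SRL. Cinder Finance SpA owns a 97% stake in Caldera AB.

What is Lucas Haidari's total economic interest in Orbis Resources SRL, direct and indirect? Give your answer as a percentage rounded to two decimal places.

98.05%

Lucas reaches Orbis along 2 paths.
Via Redfern: 100% × 35% = 35%.
Via Cinder → Caldera: 100% × 97% × 65% = 63.05%.
Total: 35% + 63.05% = 98.05%.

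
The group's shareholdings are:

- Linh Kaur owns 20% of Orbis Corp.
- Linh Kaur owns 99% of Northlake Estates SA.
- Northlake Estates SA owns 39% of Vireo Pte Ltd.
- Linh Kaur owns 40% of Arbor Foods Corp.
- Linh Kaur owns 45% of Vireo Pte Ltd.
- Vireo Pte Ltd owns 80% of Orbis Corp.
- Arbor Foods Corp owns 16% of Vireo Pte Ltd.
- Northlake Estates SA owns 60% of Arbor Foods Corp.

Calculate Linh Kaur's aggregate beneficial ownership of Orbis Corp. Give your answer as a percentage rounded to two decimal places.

Linh reaches Orbis along 5 paths.
Direct stake: 20% = 20%.
Via Arbor → Vireo: 40% × 16% × 80% = 5.12%.
Via Northlake → Arbor → Vireo: 99% × 60% × 16% × 80% = 7.6032%.
Via Northlake → Vireo: 99% × 39% × 80% = 30.888%.
Via Vireo: 45% × 80% = 36%.
Total: 20% + 5.12% + 7.6032% + 30.888% + 36% = 99.6112%.
Rounded: 99.61%.

99.61%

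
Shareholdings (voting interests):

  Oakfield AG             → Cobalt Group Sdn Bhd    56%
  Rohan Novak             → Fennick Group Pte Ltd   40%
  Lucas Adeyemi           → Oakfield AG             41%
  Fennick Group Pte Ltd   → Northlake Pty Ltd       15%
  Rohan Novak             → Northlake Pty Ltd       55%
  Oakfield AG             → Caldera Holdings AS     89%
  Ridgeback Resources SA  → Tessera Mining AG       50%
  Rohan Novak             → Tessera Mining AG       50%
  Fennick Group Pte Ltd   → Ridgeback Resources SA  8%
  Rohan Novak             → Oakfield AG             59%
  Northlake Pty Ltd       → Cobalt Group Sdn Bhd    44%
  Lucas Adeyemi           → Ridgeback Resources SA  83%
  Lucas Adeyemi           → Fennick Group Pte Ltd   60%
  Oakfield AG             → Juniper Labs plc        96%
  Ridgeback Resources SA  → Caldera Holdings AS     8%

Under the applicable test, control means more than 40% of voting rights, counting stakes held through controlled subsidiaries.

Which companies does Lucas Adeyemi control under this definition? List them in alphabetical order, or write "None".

Lucas holds 60% of Fennick, so Lucas controls Fennick.
Lucas holds 41% of Oakfield, so Lucas controls Oakfield.
Fennick and Lucas together hold 8% + 83% = 91% of Ridgeback, so Lucas controls Ridgeback.
Oakfield holds 56% of Cobalt, so Lucas controls Cobalt.
Ridgeback holds 50% of Tessera, so Lucas controls Tessera.
Oakfield holds 96% of Juniper, so Lucas controls Juniper.
Ridgeback and Oakfield together hold 8% + 89% = 97% of Caldera, so Lucas controls Caldera.
No other company's threshold is met.

Caldera Holdings AS, Cobalt Group Sdn Bhd, Fennick Group Pte Ltd, Juniper Labs plc, Oakfield AG, Ridgeback Resources SA, Tessera Mining AG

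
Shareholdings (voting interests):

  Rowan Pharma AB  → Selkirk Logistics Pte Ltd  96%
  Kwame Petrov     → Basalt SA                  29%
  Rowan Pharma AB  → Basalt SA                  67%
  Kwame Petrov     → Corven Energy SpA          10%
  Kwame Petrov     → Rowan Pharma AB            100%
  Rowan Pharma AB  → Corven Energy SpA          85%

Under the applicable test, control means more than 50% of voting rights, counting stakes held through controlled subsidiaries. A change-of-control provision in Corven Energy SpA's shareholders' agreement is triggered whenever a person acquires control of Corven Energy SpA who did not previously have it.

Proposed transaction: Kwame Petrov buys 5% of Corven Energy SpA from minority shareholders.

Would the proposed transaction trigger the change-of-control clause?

The purchase changes only Kwame's holdings, so Kwame is the only person who could newly come to control Corven.
Kwame holds 100% of Rowan, so Kwame controls Rowan.
Rowan and Kwame together hold 85% + 10% = 95% of Corven, so Kwame controls Corven.
So Kwame already controls Corven before the transaction.
After the purchase, Kwame's direct stake in Corven rises to 10% + 5% = 15%.
Kwame controlled Corven already, so this is not a new person acquiring control; every other person's position is unchanged or reduced.
No new person acquires control, so the clause is not triggered.

No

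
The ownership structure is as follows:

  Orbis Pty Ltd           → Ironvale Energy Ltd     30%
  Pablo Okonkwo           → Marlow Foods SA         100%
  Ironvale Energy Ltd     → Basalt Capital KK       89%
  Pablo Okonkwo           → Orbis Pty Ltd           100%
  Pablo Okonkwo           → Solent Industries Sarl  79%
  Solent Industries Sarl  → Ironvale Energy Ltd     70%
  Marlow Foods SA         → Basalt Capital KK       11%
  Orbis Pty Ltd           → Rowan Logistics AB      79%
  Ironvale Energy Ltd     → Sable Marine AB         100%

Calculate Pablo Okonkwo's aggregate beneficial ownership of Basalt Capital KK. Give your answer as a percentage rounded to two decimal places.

Pablo reaches Basalt along 3 paths.
Via Marlow: 100% × 11% = 11%.
Via Solent → Ironvale: 79% × 70% × 89% = 49.217%.
Via Orbis → Ironvale: 100% × 30% × 89% = 26.7%.
Total: 11% + 49.217% + 26.7% = 86.917%.
Rounded: 86.92%.

86.92%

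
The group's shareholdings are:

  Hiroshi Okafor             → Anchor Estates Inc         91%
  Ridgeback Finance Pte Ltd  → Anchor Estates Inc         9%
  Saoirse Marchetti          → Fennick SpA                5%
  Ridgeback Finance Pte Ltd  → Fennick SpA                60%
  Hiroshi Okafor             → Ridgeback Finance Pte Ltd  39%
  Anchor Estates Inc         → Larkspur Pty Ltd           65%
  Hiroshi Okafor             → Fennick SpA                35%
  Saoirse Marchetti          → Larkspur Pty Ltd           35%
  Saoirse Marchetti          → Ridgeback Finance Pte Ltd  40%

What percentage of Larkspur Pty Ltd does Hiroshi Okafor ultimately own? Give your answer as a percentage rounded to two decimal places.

61.43%

Hiroshi reaches Larkspur along 2 paths.
Via Anchor: 91% × 65% = 59.15%.
Via Ridgeback → Anchor: 39% × 9% × 65% = 2.2815%.
Total: 59.15% + 2.2815% = 61.4315%.
Rounded: 61.43%.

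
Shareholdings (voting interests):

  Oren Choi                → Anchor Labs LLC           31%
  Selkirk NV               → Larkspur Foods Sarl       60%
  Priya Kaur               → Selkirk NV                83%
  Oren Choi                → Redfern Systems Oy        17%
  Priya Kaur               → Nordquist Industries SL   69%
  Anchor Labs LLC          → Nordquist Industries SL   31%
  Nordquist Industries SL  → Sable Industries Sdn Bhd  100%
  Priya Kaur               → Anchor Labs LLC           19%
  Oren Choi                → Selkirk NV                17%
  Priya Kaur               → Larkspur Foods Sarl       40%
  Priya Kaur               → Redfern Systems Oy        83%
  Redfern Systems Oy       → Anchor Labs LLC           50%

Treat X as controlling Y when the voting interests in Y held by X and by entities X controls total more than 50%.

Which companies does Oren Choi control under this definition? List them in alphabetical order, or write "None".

Oren's largest direct stake is 31% in Anchor, which does not meet the threshold.

None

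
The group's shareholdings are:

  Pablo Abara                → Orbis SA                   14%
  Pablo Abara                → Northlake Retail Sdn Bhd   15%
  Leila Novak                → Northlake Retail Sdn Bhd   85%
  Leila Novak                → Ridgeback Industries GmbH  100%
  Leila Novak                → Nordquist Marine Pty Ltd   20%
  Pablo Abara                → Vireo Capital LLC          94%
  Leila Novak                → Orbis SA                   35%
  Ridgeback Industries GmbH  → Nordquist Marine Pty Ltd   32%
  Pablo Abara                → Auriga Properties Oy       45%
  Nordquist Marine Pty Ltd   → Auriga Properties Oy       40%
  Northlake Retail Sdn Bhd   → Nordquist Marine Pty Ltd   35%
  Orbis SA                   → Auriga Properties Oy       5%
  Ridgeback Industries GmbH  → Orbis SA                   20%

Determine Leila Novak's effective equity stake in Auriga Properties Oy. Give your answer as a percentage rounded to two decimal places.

35.45%

Leila reaches Auriga along 5 paths.
Via Ridgeback → Nordquist: 100% × 32% × 40% = 12.8%.
Via Nordquist: 20% × 40% = 8%.
Via Northlake → Nordquist: 85% × 35% × 40% = 11.9%.
Via Orbis: 35% × 5% = 1.75%.
Via Ridgeback → Orbis: 100% × 20% × 5% = 1%.
Total: 12.8% + 8% + 11.9% + 1.75% + 1% = 35.45%.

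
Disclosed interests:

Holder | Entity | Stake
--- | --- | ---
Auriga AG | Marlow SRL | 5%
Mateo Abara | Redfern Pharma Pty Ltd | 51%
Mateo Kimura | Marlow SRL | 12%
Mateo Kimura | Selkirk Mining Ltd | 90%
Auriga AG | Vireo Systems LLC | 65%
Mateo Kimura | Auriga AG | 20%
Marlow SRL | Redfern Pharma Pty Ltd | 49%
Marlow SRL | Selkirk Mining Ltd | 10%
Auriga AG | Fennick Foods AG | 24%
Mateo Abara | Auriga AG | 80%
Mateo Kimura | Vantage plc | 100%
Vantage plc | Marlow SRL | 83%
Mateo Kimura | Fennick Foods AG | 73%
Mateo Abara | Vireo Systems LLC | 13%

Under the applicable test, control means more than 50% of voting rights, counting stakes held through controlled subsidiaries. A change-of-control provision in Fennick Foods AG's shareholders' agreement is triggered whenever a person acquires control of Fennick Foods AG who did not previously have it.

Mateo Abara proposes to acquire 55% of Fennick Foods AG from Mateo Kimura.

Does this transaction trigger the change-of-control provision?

Yes

The purchase adds only to Mateo Abara's holdings (Mateo Kimura's stake shrinks), so Mateo Abara is the only person who could newly come to control Fennick.
Mateo Abara holds 80% of Auriga, so Mateo Abara controls Auriga.
Mateo Abara and Auriga together hold 13% + 65% = 78% of Vireo, so Mateo Abara controls Vireo.
Mateo Abara holds 51% of Redfern, so Mateo Abara controls Redfern.
In Fennick, Mateo Abara's side holds only 24%, not > 50%.
So before the transaction, Mateo Abara does not control Fennick.
After the purchase, Mateo Abara holds 55% of Fennick directly, and Mateo Kimura's stake falls to 18%.
Auriga and Mateo Abara together hold 24% + 55% = 79% of Fennick, so Mateo Abara controls Fennick.
Mateo Abara did not control Fennick before and does after, so the clause is triggered.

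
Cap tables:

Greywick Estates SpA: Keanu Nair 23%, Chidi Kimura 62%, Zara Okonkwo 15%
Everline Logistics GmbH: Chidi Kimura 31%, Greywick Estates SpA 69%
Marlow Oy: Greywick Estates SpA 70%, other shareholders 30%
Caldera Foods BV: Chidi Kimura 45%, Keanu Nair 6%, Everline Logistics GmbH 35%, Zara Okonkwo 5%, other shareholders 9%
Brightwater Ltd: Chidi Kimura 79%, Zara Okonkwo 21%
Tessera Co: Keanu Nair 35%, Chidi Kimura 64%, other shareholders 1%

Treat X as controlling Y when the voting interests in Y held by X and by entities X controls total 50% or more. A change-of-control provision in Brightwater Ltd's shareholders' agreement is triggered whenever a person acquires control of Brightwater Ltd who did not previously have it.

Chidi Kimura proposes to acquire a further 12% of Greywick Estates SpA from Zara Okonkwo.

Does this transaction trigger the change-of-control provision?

No

The purchase adds only to Chidi's holdings (Zara's stake shrinks), so Chidi is the only person who could newly come to control Brightwater.
Chidi holds 79% of Brightwater, so Chidi controls Brightwater.
So Chidi already controls Brightwater before the transaction.
After the purchase, Chidi's direct stake in Greywick rises to 62% + 12% = 74%, and Zara's stake falls to 3%.
Chidi controlled Brightwater already, so this is not a new person acquiring control; every other person's position is unchanged or reduced.
No new person acquires control, so the clause is not triggered.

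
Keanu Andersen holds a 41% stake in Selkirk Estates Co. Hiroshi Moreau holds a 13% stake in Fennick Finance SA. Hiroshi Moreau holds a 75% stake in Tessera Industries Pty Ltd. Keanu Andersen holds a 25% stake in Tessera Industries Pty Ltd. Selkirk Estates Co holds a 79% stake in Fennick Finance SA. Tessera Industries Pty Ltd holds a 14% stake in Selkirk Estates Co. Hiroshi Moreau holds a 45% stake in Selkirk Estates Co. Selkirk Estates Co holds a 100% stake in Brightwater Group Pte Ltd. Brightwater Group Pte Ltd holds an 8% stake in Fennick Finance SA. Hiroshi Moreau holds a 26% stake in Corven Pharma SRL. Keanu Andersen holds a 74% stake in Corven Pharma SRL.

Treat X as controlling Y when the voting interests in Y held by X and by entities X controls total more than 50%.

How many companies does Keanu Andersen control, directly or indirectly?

Keanu holds 74% of Corven, so Keanu controls Corven.
No other company's threshold is met.
Keanu controls 1 company.

1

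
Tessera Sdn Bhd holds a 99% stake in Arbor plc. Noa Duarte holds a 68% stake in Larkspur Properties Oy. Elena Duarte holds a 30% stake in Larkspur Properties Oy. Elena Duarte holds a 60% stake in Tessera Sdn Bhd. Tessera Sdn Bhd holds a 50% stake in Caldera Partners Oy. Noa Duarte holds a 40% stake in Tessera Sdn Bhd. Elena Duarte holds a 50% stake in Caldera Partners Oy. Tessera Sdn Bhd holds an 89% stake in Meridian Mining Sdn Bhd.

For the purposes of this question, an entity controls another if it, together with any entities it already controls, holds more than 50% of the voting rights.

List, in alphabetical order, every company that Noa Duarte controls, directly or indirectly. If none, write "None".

Noa holds 68% of Larkspur, so Noa controls Larkspur.
No other company's threshold is met.

Larkspur Properties Oy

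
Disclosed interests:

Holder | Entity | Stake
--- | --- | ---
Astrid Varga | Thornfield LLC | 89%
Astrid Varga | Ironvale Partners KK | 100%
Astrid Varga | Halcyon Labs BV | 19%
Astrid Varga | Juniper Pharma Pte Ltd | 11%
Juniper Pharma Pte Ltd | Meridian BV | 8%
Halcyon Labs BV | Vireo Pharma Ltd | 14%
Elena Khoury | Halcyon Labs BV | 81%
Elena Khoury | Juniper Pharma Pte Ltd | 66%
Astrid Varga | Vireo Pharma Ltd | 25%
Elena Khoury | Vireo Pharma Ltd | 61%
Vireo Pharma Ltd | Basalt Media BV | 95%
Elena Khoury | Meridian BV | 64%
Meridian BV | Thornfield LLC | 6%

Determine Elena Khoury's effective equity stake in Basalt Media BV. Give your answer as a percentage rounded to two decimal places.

68.72%

Elena reaches Basalt along 2 paths.
Via Vireo: 61% × 95% = 57.95%.
Via Halcyon → Vireo: 81% × 14% × 95% = 10.773%.
Total: 57.95% + 10.773% = 68.723%.
Rounded: 68.72%.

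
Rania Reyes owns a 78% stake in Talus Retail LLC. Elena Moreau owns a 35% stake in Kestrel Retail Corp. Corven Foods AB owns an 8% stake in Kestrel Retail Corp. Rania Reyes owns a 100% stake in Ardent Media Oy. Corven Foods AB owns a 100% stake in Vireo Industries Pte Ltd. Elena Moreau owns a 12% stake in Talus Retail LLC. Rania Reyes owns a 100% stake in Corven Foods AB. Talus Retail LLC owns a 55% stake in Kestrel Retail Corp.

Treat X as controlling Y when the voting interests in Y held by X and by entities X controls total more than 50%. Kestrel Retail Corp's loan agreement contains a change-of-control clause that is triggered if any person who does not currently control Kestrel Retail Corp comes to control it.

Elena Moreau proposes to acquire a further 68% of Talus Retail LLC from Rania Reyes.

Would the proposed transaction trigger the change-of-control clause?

Yes

The purchase adds only to Elena's holdings (Rania's stake shrinks), so Elena is the only person who could newly come to control Kestrel.
Elena's largest direct stake is 35% in Kestrel, which does not meet the threshold, so Elena controls no company.
In Kestrel, Elena's side holds only 35%, not > 50%.
So before the transaction, Elena does not control Kestrel.
After the purchase, Elena's direct stake in Talus rises to 12% + 68% = 80%, and Rania's stake falls to 10%.
Elena holds 80% of Talus, so Elena controls Talus.
Talus and Elena together hold 55% + 35% = 90% of Kestrel, so Elena controls Kestrel.
Elena did not control Kestrel before and does after, so the clause is triggered.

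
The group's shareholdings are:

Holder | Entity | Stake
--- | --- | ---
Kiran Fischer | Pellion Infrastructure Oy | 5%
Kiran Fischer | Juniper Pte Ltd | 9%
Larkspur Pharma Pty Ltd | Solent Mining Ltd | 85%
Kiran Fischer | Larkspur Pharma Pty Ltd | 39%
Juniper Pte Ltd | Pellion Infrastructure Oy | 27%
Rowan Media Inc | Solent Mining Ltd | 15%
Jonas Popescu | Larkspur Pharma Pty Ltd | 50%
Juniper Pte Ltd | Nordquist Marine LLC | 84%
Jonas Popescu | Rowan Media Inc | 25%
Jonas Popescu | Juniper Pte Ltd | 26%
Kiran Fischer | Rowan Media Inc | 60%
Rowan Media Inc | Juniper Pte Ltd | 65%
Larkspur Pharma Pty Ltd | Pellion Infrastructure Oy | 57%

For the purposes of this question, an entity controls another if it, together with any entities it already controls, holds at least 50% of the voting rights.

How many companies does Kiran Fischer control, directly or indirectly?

Kiran holds 60% of Rowan, so Kiran controls Rowan.
Kiran and Rowan together hold 9% + 65% = 74% of Juniper, so Kiran controls Juniper.
Juniper holds 84% of Nordquist, so Kiran controls Nordquist.
No other company's threshold is met.
Kiran controls 3 companies.

3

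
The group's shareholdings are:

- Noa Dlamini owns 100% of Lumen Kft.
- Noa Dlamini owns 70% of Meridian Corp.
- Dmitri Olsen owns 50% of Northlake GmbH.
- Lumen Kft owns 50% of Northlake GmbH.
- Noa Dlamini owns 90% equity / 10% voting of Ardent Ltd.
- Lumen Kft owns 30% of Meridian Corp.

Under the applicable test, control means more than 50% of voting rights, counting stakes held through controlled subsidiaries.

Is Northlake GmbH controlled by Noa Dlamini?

No

Noa holds 100% of Lumen, so Noa controls Lumen.
Noa and Lumen together hold 70% + 30% = 100% of Meridian, so Noa controls Meridian.
In Northlake, Noa's side holds only 50%, not > 50%.
So Noa does not control Northlake.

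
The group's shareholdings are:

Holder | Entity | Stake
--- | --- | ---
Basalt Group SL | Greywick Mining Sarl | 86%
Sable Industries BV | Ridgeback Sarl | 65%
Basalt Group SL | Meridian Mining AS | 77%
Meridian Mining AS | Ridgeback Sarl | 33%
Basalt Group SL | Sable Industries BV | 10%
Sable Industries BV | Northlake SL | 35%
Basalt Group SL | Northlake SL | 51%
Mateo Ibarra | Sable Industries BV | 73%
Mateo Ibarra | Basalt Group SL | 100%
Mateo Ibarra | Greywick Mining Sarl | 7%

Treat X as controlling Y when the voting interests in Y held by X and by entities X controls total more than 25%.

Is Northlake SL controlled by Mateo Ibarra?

Mateo holds 100% of Basalt, so Mateo controls Basalt.
Basalt and Mateo together hold 10% + 73% = 83% of Sable, so Mateo controls Sable.
Basalt and Sable together hold 51% + 35% = 86% of Northlake, so Mateo controls Northlake.

Yes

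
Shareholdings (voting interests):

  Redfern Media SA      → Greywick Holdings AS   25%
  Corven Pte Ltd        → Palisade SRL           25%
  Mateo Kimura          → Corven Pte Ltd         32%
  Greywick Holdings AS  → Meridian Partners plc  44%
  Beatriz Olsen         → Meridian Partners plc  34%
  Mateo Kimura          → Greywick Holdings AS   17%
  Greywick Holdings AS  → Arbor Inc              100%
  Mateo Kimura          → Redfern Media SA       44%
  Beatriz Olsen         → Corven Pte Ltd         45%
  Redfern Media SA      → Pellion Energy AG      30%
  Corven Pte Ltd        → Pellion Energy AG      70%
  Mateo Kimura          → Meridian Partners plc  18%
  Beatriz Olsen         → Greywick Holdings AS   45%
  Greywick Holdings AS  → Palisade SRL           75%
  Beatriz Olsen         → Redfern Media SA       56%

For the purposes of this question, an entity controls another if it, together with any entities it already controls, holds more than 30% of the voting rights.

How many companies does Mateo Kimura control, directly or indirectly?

Mateo holds 44% of Redfern, so Mateo controls Redfern.
Redfern and Mateo together hold 25% + 17% = 42% of Greywick, so Mateo controls Greywick.
Mateo holds 32% of Corven, so Mateo controls Corven.
Mateo and Greywick together hold 18% + 44% = 62% of Meridian, so Mateo controls Meridian.
Corven and Greywick together hold 25% + 75% = 100% of Palisade, so Mateo controls Palisade.
Greywick holds 100% of Arbor, so Mateo controls Arbor.
Corven and Redfern together hold 70% + 30% = 100% of Pellion, so Mateo controls Pellion.
Mateo controls 7 companies.

7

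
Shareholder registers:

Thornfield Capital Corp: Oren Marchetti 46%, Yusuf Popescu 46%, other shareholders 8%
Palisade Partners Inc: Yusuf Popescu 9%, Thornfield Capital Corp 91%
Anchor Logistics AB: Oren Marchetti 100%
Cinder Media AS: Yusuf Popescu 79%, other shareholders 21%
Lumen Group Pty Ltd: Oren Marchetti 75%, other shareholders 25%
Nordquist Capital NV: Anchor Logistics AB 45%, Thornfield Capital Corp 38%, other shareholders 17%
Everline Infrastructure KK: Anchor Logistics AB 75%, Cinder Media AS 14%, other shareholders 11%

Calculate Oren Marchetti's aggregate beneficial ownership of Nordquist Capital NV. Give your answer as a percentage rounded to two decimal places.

Oren reaches Nordquist along 2 paths.
Via Anchor: 100% × 45% = 45%.
Via Thornfield: 46% × 38% = 17.48%.
Total: 45% + 17.48% = 62.48%.

62.48%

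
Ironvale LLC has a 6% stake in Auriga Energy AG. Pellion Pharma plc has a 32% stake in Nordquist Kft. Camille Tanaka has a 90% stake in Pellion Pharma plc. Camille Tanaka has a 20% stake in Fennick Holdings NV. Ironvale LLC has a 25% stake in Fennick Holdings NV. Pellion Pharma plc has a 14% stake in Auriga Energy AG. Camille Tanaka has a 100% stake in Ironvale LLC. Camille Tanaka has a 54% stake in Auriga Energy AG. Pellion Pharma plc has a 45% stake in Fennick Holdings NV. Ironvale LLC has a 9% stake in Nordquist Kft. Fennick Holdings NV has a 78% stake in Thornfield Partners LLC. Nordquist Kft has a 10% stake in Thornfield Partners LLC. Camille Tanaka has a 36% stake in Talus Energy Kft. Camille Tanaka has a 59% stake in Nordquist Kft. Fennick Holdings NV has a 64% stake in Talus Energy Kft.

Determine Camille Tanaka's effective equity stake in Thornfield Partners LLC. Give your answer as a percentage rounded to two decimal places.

76.37%

Camille reaches Thornfield along 6 paths.
Via Pellion → Fennick: 90% × 45% × 78% = 31.59%.
Via Fennick: 20% × 78% = 15.6%.
Via Ironvale → Fennick: 100% × 25% × 78% = 19.5%.
Via Nordquist: 59% × 10% = 5.9%.
Via Ironvale → Nordquist: 100% × 9% × 10% = 0.9%.
Via Pellion → Nordquist: 90% × 32% × 10% = 2.88%.
Total: 31.59% + 15.6% + 19.5% + 5.9% + 0.9% + 2.88% = 76.37%.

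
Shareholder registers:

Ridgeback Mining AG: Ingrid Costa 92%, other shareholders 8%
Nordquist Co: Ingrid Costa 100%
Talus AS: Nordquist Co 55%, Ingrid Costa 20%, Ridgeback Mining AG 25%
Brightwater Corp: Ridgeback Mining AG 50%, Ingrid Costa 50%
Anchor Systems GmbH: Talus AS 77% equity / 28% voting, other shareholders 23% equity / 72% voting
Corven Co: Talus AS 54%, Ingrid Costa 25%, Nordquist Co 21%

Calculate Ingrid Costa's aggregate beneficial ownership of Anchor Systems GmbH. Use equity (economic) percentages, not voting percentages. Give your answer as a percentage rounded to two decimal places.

Ingrid reaches Anchor along 3 paths.
Via Nordquist → Talus: 100% × 55% × 77% = 42.35%.
Via Talus: 20% × 77% = 15.4%.
Via Ridgeback → Talus: 92% × 25% × 77% = 17.71%.
Total: 42.35% + 15.4% + 17.71% = 75.46%.

75.46%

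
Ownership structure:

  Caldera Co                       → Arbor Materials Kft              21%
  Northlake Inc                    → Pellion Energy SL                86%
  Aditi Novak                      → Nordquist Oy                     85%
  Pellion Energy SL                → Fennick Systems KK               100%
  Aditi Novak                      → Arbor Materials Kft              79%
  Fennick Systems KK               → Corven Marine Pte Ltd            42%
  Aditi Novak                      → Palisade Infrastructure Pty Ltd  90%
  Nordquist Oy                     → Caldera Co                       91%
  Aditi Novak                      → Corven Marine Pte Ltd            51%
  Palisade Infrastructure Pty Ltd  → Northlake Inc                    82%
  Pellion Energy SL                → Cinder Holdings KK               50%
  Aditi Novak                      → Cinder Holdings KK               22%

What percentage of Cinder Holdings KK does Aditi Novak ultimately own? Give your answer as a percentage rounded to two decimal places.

Aditi reaches Cinder along 2 paths.
Direct stake: 22% = 22%.
Via Palisade → Northlake → Pellion: 90% × 82% × 86% × 50% = 31.734%.
Total: 22% + 31.734% = 53.734%.
Rounded: 53.73%.

53.73%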